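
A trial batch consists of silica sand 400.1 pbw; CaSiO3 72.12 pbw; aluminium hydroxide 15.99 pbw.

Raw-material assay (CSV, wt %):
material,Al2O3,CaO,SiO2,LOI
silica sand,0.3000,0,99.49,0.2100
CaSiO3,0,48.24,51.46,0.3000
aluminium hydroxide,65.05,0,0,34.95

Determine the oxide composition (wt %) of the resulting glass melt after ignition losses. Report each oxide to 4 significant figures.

Every computation maintains exact precision from first step to last. Intermediates appear, with 4-significant-figure rounding, at each printed step; every reported result sees exactly one rounding. The derived quantities are recomputed from the batch weights at 481.6 pbw of glass in full precision (yield, ignition loss, the totals, net glass mass, three oxide percentages), as they appear in the question or the answer.
Oxide masses out of the charge:
  Al2O3: 400.1·0.003000 + 15.99·0.6505 = 11.60 pbw
  CaO: 72.12·0.4824 = 34.79 pbw
  SiO2: 400.1·0.9949 + 72.12·0.5146 = 435.2 pbw
LOI: 400.1·0.002100 + 72.12·0.003000 + 15.99·0.3495 = 6.645 pbw
The glass mass, total less LOI, = 488.2 − 6.645 = 481.6 pbw (= Σ oxide masses)
oxide / glass × 100 gives the wt %

Glass mass = 481.6 pbw (batch 488.2 − LOI 6.645).
Composition: Al2O3 2.409%, CaO 7.225%, SiO2 90.37%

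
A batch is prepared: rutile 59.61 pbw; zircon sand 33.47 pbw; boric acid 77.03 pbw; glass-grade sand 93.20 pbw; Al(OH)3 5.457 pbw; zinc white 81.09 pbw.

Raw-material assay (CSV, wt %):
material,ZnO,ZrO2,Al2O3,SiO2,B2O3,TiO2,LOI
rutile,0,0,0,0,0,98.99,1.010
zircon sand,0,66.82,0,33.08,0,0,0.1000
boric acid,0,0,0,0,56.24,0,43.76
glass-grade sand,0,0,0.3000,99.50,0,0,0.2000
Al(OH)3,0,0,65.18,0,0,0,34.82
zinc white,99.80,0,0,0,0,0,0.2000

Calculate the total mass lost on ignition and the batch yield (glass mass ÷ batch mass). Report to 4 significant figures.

LOI loss = 36.59 pbw; glass = 313.3 pbw; yield = 89.54%

Each numeric step holds full float precision in every operation — the intermediate values are shown with 4-significant-figure rounding alongside each step — exactly one rounding is applied to each reported number — the derived quantities (totals, yield, the six compositions, net glass mass, LOI) are re-derived from the batch weights on 313.3 pbw of glass at full precision, exactly as shown in the question or the answer.
Ignition loss by material:
  rutile: 59.61 × 0.01010 = 0.6021 pbw
  zircon sand: 33.47 × 0.001000 = 0.03347 pbw
  boric acid: 77.03 × 0.4376 = 33.71 pbw
  glass-grade sand: 93.20 × 0.002000 = 0.1864 pbw
  Al(OH)3: 5.457 × 0.3482 = 1.900 pbw
  zinc white: 81.09 × 0.002000 = 0.1622 pbw
Total LOI = 36.59 pbw
Glass = batch − LOI = 349.9 − 36.59 = 313.3 pbw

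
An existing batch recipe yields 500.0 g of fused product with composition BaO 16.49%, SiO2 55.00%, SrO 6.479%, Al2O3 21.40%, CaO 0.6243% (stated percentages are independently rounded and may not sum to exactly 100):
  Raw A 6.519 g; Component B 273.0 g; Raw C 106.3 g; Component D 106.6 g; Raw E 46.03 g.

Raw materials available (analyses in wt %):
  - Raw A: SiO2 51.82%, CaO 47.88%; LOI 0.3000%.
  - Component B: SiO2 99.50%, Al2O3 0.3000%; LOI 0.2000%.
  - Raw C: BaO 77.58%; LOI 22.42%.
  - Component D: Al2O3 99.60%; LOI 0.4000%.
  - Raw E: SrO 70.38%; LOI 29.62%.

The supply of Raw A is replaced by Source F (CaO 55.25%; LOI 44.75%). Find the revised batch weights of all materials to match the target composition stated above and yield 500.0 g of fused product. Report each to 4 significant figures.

Revised batch per 500.0 g fused product:
  Source F: 5.650 g
  Component B: 276.4 g
  Raw C: 106.3 g
  Component D: 106.6 g
  Raw E: 46.03 g
Total batch = 541.0 g; LOI loss = 40.97 g

Each numeric step carries exact precision in all steps; the intermediate values are shown rounded to 4 significant digits at each printed step — a single rounding finalizes each reported result; the derived quantities, including ignition loss, five oxide percentages, totals, yield, net glass mass, are re-derived starting from the weights for 500.0 g of glass in full precision exactly as shown in the problem or answer text.
Oxide-by-oxide targets in 500.0 g fused product:
  BaO: 16.49% × 500.0 = 82.45 g
  SiO2: 55.00% × 500.0 = 275.0 g
  SrO: 6.479% × 500.0 = 32.40 g
  Al2O3: 21.40% × 500.0 = 107.0 g
  CaO: 0.6243% × 500.0 = 3.121 g
Oxide-by-oxide audit per the reported batch figures, on the stated basis (each sum matches its target mass up to rounding of the answer):
  BaO: 106.3·0.7758 = 82.47 g (target 82.45 g)
  SiO2: 276.4·0.9950 = 275.0 g (target 275.0 g)
  SrO: 46.03·0.7038 = 32.40 g (target 32.40 g)
  Al2O3: 276.4·0.003000 + 106.6·0.9960 = 107.0 g (target 107.0 g)
  CaO: 5.650·0.5525 = 3.122 g (target 3.121 g)
Glass-mass closure: net batch after ignition = 500.0 g (the targets, summed, come to 500.0 g; with the basis standing at 500.0 g — deltas are rounding alone).
Batch grand total — Σ batch = 541.0 g; LOI removed, Σ of batch·LOI: 40.97 g; yield = glass ÷ total batch = 92.43%.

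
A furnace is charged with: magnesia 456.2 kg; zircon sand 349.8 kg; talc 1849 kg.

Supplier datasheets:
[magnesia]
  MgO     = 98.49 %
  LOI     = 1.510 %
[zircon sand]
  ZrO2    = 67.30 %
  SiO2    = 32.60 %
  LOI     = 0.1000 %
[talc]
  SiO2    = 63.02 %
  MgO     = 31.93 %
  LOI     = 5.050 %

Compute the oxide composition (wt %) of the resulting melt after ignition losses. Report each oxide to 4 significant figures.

Every computation keeps full precision in every operation; in-progress results are printed, with 4-significant-digit rounding, alongside each step — a single rounding produces each reported figure. The derived quantities (LOI, the yield, glass mass, totals, the three compositions) are re-derived at exact precision from the batch weights on 2554 kg of glass exactly as printed in question or answer.
Per-oxide mass from batch:
  ZrO2: 349.8·0.6730 = 235.4 kg
  SiO2: 349.8·0.3260 + 1849·0.6302 = 1279 kg
  MgO: 456.2·0.9849 + 1849·0.3193 = 1040 kg
LOI: 456.2·0.01510 + 349.8·0.001000 + 1849·0.05050 = 100.6 kg
Glass = total batch minus LOI = 2655 − 100.6 = 2554 kg (= the summed oxide contributions)
each oxide over glass, ×100, is wt %

Glass mass = 2554 kg (batch 2655 − LOI 100.6).
Composition: ZrO2 9.216%, SiO2 50.08%, MgO 40.70%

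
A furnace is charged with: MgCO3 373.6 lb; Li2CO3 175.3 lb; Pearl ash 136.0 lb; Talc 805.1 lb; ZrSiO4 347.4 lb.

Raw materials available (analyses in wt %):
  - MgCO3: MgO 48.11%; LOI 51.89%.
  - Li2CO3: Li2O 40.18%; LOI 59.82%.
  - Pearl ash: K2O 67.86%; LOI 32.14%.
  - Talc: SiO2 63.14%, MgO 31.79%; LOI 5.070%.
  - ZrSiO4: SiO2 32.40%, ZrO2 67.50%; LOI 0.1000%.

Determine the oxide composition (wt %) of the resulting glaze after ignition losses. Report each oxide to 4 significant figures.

Glass mass = 1454 lb (batch 1837 − LOI 383.6).
Composition: SiO2 42.71%, K2O 6.348%, ZrO2 16.13%, Li2O 4.845%, MgO 29.97%

Intermediates are printed rounded to 4 significant figures as written. Every computation keeps full precision throughout — a single rounding finalizes every reported figure — derived quantities are rebuilt in full float precision (ignition loss, the yield, the five compositions, totals, net glass mass) using the weight values at 1454 lb of glass, exactly as printed in the problem or answer text.
Delivered oxide masses:
  SiO2: 805.1·0.6314 + 347.4·0.3240 = 620.9 lb
  K2O: 136.0·0.6786 = 92.29 lb
  ZrO2: 347.4·0.6750 = 234.5 lb
  Li2O: 175.3·0.4018 = 70.44 lb
  MgO: 373.6·0.4811 + 805.1·0.3179 = 435.7 lb
LOI: 373.6·0.5189 + 175.3·0.5982 + 136.0·0.3214 + 805.1·0.05070 + 347.4·0.001000 = 383.6 lb
batch − LOI leaves glass = 1837 − 383.6 = 1454 lb (the oxide masses sum to this)
each oxide over glass, ×100, is wt %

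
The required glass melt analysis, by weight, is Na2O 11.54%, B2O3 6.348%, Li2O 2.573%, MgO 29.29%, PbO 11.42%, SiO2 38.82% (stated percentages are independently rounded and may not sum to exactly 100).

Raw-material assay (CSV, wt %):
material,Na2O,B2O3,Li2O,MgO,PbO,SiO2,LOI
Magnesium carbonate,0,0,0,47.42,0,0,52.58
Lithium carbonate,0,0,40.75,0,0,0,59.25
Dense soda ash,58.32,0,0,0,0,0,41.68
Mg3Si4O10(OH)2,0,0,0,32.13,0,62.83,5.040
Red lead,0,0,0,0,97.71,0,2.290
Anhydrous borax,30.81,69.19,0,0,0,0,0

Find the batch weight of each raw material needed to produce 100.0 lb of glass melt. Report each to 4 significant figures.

Batch per 100.0 lb glass melt:
  Magnesium carbonate: 19.90 lb
  Lithium carbonate: 6.314 lb
  Dense soda ash: 14.94 lb
  Mg3Si4O10(OH)2: 61.79 lb
  Red lead: 11.69 lb
  Anhydrous borax: 9.175 lb
Total batch = 123.8 lb; LOI loss = 23.81 lb; yield = 80.77%

Intermediates are printed (rounded to four significant digits) at each printed step — all internal work carries full float precision from first step to last — every reported figure receives exactly one rounding; the derived quantities, including yield, six oxide percentages, the totals, LOI, net glass mass, are re-derived starting from the weights for 100.0 lb of glass at full precision exactly as printed in question or answer.
Oxide mass targets, per 100.0 lb glass melt:
  Na2O: 11.54% × 100.0 = 11.54 lb
  B2O3: 6.348% × 100.0 = 6.348 lb
  Li2O: 2.573% × 100.0 = 2.573 lb
  MgO: 29.29% × 100.0 = 29.29 lb
  PbO: 11.42% × 100.0 = 11.42 lb
  SiO2: 38.82% × 100.0 = 38.82 lb
Checking each oxide sum on the weights just shown, relative to the basis at hand (sum by sum, the targets are met once rounding is allowed for):
  Na2O: 14.94·0.5832 + 9.175·0.3081 = 11.54 lb (target 11.54 lb)
  B2O3: 9.175·0.6919 = 6.348 lb (target 6.348 lb)
  Li2O: 6.314·0.4075 = 2.573 lb (target 2.573 lb)
  MgO: 19.90·0.4742 + 61.79·0.3213 = 29.29 lb (target 29.29 lb)
  PbO: 11.69·0.9771 = 11.42 lb (target 11.42 lb)
  SiO2: 61.79·0.6283 = 38.82 lb (target 38.82 lb)
Glass mass check: net batch after ignition = 100.0 lb (summing oxide targets gives 99.99 lb; against the stated basis, 100.0 lb — gaps are rounding artifacts).
Adding the batch up: Σ batch = 123.8 lb; the LOI term Σ batch·LOI equals 23.81 lb; as yield: glass ÷ batch → 80.77%.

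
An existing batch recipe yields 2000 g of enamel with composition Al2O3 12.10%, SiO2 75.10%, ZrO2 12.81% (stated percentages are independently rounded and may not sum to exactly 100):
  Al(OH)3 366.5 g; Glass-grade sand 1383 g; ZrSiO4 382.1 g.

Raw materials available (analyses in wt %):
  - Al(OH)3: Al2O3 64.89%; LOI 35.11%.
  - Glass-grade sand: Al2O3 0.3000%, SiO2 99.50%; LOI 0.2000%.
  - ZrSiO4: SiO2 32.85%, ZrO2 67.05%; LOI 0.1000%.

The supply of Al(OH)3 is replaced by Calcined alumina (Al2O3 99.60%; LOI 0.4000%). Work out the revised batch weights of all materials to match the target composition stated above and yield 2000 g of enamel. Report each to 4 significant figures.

Revised batch per 2000 g enamel:
  Calcined alumina: 238.8 g
  Glass-grade sand: 1383 g
  ZrSiO4: 382.1 g
Total batch = 2004 g; LOI loss = 4.103 g

Intermediates appear rounded to four significant figures in the printout — every computation carries exact precision at all times; each reported value receives exactly one rounding. The derived quantities, including glass mass, three oxide percentages, ignition loss, the totals, yield, are re-derived using the weight values per 2000 g of glass at full precision as quoted within question or answer.
Target oxide masses per 2000 g enamel:
  Al2O3: 12.10% × 2000 = 242.0 g
  SiO2: 75.10% × 2000 = 1502 g
  ZrO2: 12.81% × 2000 = 256.2 g
Checking each oxide sum from the weights as reported, for the quoted basis mass (oxide sums agree with the targets net of answer rounding effects):
  Al2O3: 238.8·0.9960 + 1383·0.003000 = 242.0 g (target 242.0 g)
  SiO2: 1383·0.9950 + 382.1·0.3285 = 1502 g (target 1502 g)
  ZrO2: 382.1·0.6705 = 256.2 g (target 256.2 g)
Glass-mass closure: net batch after ignition = 2000 g (the Σ of target masses is 2000 g; against the stated basis, 2000 g — differing by rounding only).
Summing the batch: Σ batch = 2004 g; Σ batch·LOI gives LOI loss = 4.103 g; glass ÷ batch gives a yield of 99.80%.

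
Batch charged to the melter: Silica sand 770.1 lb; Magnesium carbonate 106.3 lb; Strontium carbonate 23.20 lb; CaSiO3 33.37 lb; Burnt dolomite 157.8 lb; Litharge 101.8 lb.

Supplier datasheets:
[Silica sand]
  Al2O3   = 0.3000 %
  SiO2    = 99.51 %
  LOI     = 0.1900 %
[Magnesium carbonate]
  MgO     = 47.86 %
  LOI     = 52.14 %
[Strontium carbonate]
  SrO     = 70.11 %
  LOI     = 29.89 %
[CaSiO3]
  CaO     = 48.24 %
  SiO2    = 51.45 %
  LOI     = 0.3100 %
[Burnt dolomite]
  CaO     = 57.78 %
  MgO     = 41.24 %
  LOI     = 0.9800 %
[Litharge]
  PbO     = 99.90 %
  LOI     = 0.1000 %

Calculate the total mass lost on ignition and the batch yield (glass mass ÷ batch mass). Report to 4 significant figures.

LOI loss = 65.57 lb; glass = 1127 lb; yield = 94.50%

Working values are printed rounded to four significant figures when written out. Full float precision is maintained through the solve — every reported number undergoes a single rounding; derived quantities (totals, the yield, LOI, six oxide percentages, net glass mass) are rebuilt in exact precision using the weight values for 1127 lb of glass, as they appear in the question or the answer.
Each material's LOI contribution:
  Silica sand: 770.1 × 0.001900 = 1.463 lb
  Magnesium carbonate: 106.3 × 0.5214 = 55.42 lb
  Strontium carbonate: 23.20 × 0.2989 = 6.934 lb
  CaSiO3: 33.37 × 0.003100 = 0.1034 lb
  Burnt dolomite: 157.8 × 0.009800 = 1.546 lb
  Litharge: 101.8 × 0.001000 = 0.1018 lb
Total LOI = 65.57 lb
Glass = batch − LOI = 1193 − 65.57 = 1127 lb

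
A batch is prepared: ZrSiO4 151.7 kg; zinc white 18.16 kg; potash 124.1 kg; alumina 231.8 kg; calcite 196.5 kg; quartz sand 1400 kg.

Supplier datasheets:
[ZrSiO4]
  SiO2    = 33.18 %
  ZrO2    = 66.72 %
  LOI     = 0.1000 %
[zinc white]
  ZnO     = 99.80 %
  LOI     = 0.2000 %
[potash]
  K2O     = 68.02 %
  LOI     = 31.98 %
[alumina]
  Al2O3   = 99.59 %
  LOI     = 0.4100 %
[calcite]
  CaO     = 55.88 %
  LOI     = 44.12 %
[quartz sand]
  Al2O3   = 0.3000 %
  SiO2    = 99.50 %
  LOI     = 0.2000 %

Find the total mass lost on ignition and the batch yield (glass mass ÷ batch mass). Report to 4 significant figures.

All internal work holds full float precision end to end — the intermediate values are displayed rounded to four significant digits on the page; every reported value takes just one rounding — all derived quantities (ignition loss, glass mass, yield, six oxide percentages, totals) are recomputed in full precision starting from the weights per 1992 kg of glass, exactly as shown in question or answer.
LOI of each material in turn:
  ZrSiO4: 151.7 × 0.001000 = 0.1517 kg
  zinc white: 18.16 × 0.002000 = 0.03632 kg
  potash: 124.1 × 0.3198 = 39.69 kg
  alumina: 231.8 × 0.004100 = 0.9504 kg
  calcite: 196.5 × 0.4412 = 86.70 kg
  quartz sand: 1400 × 0.002000 = 2.800 kg
Total LOI = 130.3 kg
Glass = batch − LOI = 2122 − 130.3 = 1992 kg

LOI loss = 130.3 kg; glass = 1992 kg; yield = 93.86%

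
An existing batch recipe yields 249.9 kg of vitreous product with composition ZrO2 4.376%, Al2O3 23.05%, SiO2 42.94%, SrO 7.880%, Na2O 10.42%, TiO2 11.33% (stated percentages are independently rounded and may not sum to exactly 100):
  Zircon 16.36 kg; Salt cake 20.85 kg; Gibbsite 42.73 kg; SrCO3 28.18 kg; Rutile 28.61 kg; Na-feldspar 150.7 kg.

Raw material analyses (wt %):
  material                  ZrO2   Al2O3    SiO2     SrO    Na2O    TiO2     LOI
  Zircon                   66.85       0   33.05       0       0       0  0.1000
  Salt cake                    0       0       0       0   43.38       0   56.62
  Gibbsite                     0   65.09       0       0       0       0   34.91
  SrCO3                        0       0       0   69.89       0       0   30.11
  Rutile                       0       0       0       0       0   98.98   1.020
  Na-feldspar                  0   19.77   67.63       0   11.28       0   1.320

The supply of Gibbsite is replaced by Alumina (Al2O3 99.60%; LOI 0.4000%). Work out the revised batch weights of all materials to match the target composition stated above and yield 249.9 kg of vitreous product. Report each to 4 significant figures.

Rounding to 4 significant figures governs each intermediate as displayed. Every computation holds full float precision from start to finish; a single rounding finalizes every reported number — derived quantities (totals, LOI, the yield, net glass mass, the six compositions) are recomputed in full precision using the weight values per 249.9 kg of glass exactly as printed in the question or the answer.
Oxide-by-oxide targets in 249.9 kg vitreous product:
  ZrO2: 4.376% × 249.9 = 10.94 kg
  Al2O3: 23.05% × 249.9 = 57.60 kg
  SiO2: 42.94% × 249.9 = 107.3 kg
  SrO: 7.880% × 249.9 = 19.69 kg
  Na2O: 10.42% × 249.9 = 26.04 kg
  TiO2: 11.33% × 249.9 = 28.31 kg
Mass-balance tally per oxide with the batch weights as given, versus the basis set out (every target is met by its sum within answer rounding):
  ZrO2: 16.36·0.6685 = 10.94 kg (target 10.94 kg)
  Al2O3: 27.93·0.9960 + 150.7·0.1977 = 57.61 kg (target 57.60 kg)
  SiO2: 16.36·0.3305 + 150.7·0.6763 = 107.3 kg (target 107.3 kg)
  SrO: 28.18·0.6989 = 19.70 kg (target 19.69 kg)
  Na2O: 20.85·0.4338 + 150.7·0.1128 = 26.04 kg (target 26.04 kg)
  TiO2: 28.61·0.9898 = 28.32 kg (target 28.31 kg)
The glass-mass cross-check: the batch minus its LOI: 249.9 kg (targets for the oxides total 249.9 kg; against the stated basis, 249.9 kg — gaps are rounding artifacts).
Batch grand total — Σ batch = 272.6 kg; LOI removed, Σ of batch·LOI: 22.70 kg; the yield ratio, glass ÷ batch: 91.67%.

Revised batch per 249.9 kg vitreous product:
  Zircon: 16.36 kg
  Salt cake: 20.85 kg
  Alumina: 27.93 kg
  SrCO3: 28.18 kg
  Rutile: 28.61 kg
  Na-feldspar: 150.7 kg
Total batch = 272.6 kg; LOI loss = 22.70 kg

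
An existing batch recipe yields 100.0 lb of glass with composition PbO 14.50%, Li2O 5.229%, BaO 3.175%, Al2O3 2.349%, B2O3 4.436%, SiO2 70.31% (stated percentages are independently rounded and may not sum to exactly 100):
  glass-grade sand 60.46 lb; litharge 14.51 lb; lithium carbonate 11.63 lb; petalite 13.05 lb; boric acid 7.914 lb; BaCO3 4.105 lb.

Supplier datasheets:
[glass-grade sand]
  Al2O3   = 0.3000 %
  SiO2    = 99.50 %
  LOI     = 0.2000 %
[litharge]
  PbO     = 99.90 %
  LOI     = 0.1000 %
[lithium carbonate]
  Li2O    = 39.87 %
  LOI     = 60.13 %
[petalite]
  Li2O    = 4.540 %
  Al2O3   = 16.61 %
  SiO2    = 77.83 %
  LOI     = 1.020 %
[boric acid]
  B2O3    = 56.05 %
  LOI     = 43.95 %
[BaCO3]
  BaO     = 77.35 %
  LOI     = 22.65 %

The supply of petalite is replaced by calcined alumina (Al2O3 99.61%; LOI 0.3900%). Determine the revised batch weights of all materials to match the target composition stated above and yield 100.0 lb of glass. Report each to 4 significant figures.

Every computation keeps exact precision in all steps; intermediates appear rounded off to 4 significant digits when written out — every reported result takes just one rounding; the derived quantities, which include LOI, the six compositions, net glass mass, the totals, the yield, are computed at full precision, exactly as printed in either problem or answer, from the batch weights for 100.0 lb of glass.
The oxide mass targets at 100.0 lb glass:
  PbO: 14.50% × 100.0 = 14.50 lb
  Li2O: 5.229% × 100.0 = 5.229 lb
  BaO: 3.175% × 100.0 = 3.175 lb
  Al2O3: 2.349% × 100.0 = 2.349 lb
  B2O3: 4.436% × 100.0 = 4.436 lb
  SiO2: 70.31% × 100.0 = 70.31 lb
Balance tally, oxide-wise, per the reported batch figures, versus the basis set out (summed amounts equal target values inside rounding margins):
  PbO: 14.51·0.9990 = 14.50 lb (target 14.50 lb)
  Li2O: 13.12·0.3987 = 5.231 lb (target 5.229 lb)
  BaO: 4.105·0.7735 = 3.175 lb (target 3.175 lb)
  Al2O3: 70.66·0.003000 + 2.145·0.9961 = 2.349 lb (target 2.349 lb)
  B2O3: 7.914·0.5605 = 4.436 lb (target 4.436 lb)
  SiO2: 70.66·0.9950 = 70.31 lb (target 70.31 lb)
Glass-mass bookkeeping: batch total minus LOI = 99.99 lb (the targets, summed, come to 100.0 lb; stated basis 100.0 lb — any gap is answer rounding).
Summing the batch: Σ batch = 112.5 lb; loss to ignition Σ batch·LOI = 12.46 lb; yield, glass over the total, = 88.92%.

Revised batch per 100.0 lb glass:
  glass-grade sand: 70.66 lb
  litharge: 14.51 lb
  lithium carbonate: 13.12 lb
  calcined alumina: 2.145 lb
  boric acid: 7.914 lb
  BaCO3: 4.105 lb
Total batch = 112.5 lb; LOI loss = 12.46 lb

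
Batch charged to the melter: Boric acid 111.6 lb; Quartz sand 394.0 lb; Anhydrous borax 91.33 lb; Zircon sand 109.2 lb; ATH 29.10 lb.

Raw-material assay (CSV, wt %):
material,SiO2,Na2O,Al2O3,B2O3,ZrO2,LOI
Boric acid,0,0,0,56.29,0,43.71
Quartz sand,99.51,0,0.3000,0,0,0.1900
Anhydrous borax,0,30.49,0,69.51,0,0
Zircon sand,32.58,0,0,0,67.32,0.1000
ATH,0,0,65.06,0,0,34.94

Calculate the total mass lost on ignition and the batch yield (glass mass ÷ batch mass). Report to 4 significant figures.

LOI loss = 59.81 lb; glass = 675.4 lb; yield = 91.87%

Values along the way are printed rounded to 4 significant digits at each printed step. All internal work maintains exact precision from start to finish; exactly one rounding goes into every reported result — derived quantities, which include totals, LOI, yield, five oxide percentages, glass mass, are carried at exact precision, as quoted within either problem or answer, from the batch weights on 675.4 lb of glass.
Per-material ignition loss:
  Boric acid: 111.6 × 0.4371 = 48.78 lb
  Quartz sand: 394.0 × 0.001900 = 0.7486 lb
  Anhydrous borax: 91.33 × 0 = 0 lb
  Zircon sand: 109.2 × 0.001000 = 0.1092 lb
  ATH: 29.10 × 0.3494 = 10.17 lb
Total LOI = 59.81 lb
Glass = batch − LOI = 735.2 − 59.81 = 675.4 lb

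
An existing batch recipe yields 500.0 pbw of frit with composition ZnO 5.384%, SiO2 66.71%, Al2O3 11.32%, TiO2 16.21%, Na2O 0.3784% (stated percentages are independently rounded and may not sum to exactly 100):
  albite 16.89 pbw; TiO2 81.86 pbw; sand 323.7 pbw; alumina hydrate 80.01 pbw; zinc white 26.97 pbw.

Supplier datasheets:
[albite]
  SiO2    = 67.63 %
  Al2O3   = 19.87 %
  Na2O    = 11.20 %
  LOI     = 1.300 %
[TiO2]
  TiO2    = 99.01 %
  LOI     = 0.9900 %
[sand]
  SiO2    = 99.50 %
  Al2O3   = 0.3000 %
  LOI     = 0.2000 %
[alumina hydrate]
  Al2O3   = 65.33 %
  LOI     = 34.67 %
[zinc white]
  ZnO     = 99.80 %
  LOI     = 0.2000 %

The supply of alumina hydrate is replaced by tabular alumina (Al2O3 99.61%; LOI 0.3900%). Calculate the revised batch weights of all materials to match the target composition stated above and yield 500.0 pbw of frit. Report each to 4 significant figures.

Every computation runs at exact precision through every step. In-progress results appear rounded off to 4 significant digits at each printed step; each reported figure undergoes a single rounding — derived quantities are rebuilt in full float precision (yield, the five compositions, net glass mass, totals, LOI) from the weighed amounts on 500.0 pbw of glass as set out in problem or answer.
Target masses of each oxide per 500.0 pbw frit:
  ZnO: 5.384% × 500.0 = 26.92 pbw
  SiO2: 66.71% × 500.0 = 333.6 pbw
  Al2O3: 11.32% × 500.0 = 56.60 pbw
  TiO2: 16.21% × 500.0 = 81.05 pbw
  Na2O: 0.3784% × 500.0 = 1.892 pbw
Verifying the oxide balance given the weights on record, on the stated basis (summed amounts equal target values up to rounding of the answer):
  ZnO: 26.97·0.9980 = 26.92 pbw (target 26.92 pbw)
  SiO2: 16.89·0.6763 + 323.7·0.9950 = 333.5 pbw (target 333.6 pbw)
  Al2O3: 16.89·0.1987 + 323.7·0.003000 + 52.48·0.9961 = 56.60 pbw (target 56.60 pbw)
  TiO2: 81.86·0.9901 = 81.05 pbw (target 81.05 pbw)
  Na2O: 16.89·0.1120 = 1.892 pbw (target 1.892 pbw)
Glass-mass bookkeeping: total charge less LOI = 500.0 pbw (the Σ of target masses is 500.0 pbw; with the basis standing at 500.0 pbw — any gap is answer rounding).
Batch grand total — Σ batch = 501.9 pbw; Σ batch·LOI gives LOI loss = 1.936 pbw; yield, glass over the total, = 99.61%.

Revised batch per 500.0 pbw frit:
  albite: 16.89 pbw
  TiO2: 81.86 pbw
  sand: 323.7 pbw
  tabular alumina: 52.48 pbw
  zinc white: 26.97 pbw
Total batch = 501.9 pbw; LOI loss = 1.936 pbw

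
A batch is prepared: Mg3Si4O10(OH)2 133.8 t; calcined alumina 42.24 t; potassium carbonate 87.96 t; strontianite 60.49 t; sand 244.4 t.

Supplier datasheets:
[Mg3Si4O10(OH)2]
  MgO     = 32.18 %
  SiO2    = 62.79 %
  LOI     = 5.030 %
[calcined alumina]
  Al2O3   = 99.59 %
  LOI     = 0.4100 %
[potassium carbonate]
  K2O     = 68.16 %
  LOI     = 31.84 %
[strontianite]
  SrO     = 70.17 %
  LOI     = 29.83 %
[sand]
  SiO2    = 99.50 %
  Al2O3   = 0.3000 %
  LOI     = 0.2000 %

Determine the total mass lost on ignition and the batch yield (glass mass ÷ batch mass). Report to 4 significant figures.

Rounding to 4 significant figures applies to every working value as displayed — every computation carries exact precision end to end. Every reported figure undergoes a single rounding — derived quantities, which include LOI, the yield, totals, five oxide percentages, glass mass, are re-derived at full float precision, as quoted within the problem or answer text, from the weighed amounts for 515.4 t of glass.
Per-material ignition loss:
  Mg3Si4O10(OH)2: 133.8 × 0.05030 = 6.730 t
  calcined alumina: 42.24 × 0.004100 = 0.1732 t
  potassium carbonate: 87.96 × 0.3184 = 28.01 t
  strontianite: 60.49 × 0.2983 = 18.04 t
  sand: 244.4 × 0.002000 = 0.4888 t
Total LOI = 53.44 t
Glass = batch − LOI = 568.9 − 53.44 = 515.4 t

LOI loss = 53.44 t; glass = 515.4 t; yield = 90.61%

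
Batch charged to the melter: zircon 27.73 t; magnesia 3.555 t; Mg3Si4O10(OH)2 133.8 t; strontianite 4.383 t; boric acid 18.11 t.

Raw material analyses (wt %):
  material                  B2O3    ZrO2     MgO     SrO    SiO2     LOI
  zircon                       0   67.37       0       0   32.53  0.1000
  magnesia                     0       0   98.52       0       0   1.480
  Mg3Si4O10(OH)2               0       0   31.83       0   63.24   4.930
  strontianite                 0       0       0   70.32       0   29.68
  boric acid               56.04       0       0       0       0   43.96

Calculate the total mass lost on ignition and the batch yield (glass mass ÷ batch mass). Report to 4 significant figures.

In-progress results are shown rounded to four significant figures at each printed step — all arithmetic carries exact precision throughout. Each reported value is rounded once only — all derived quantities are recomputed from the weighed amounts for 171.6 t of glass at exact precision (five oxide percentages, yield, LOI, the totals, net glass mass) as they appear in the question or the answer.
Material-by-material LOI:
  zircon: 27.73 × 0.001000 = 0.02773 t
  magnesia: 3.555 × 0.01480 = 0.05261 t
  Mg3Si4O10(OH)2: 133.8 × 0.04930 = 6.596 t
  strontianite: 4.383 × 0.2968 = 1.301 t
  boric acid: 18.11 × 0.4396 = 7.961 t
Total LOI = 15.94 t
Glass = batch − LOI = 187.6 − 15.94 = 171.6 t

LOI loss = 15.94 t; glass = 171.6 t; yield = 91.50%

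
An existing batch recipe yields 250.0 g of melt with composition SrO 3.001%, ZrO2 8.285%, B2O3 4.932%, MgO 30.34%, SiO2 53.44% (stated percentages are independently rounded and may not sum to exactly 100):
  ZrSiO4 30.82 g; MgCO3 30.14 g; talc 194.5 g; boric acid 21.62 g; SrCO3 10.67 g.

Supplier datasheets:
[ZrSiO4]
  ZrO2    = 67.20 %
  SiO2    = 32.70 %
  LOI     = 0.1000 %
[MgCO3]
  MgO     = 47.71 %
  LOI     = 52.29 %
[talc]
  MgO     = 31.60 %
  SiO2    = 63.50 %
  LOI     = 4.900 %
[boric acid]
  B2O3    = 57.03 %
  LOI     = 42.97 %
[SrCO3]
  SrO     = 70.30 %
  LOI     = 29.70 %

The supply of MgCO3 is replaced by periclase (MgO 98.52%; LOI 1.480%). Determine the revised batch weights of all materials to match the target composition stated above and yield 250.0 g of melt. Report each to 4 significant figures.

Revised batch per 250.0 g melt:
  ZrSiO4: 30.82 g
  periclase: 14.60 g
  talc: 194.5 g
  boric acid: 21.62 g
  SrCO3: 10.67 g
Total batch = 272.2 g; LOI loss = 22.24 g

Rounding to 4 significant figures applies to every in-between result as printed. All internal work keeps exact precision end to end. Each reported number includes exactly one rounding. All derived quantities, including totals, the five compositions, yield, glass mass, ignition loss, are computed starting from the weights on 250.0 g of glass in full precision, as they appear in problem or answer.
Oxide-by-oxide targets in 250.0 g melt:
  SrO: 3.001% × 250.0 = 7.502 g
  ZrO2: 8.285% × 250.0 = 20.71 g
  B2O3: 4.932% × 250.0 = 12.33 g
  MgO: 30.34% × 250.0 = 75.85 g
  SiO2: 53.44% × 250.0 = 133.6 g
A balance pass over the oxides, applying the batch weights above, relative to the basis at hand (target by target, the sums agree net of answer rounding effects):
  SrO: 10.67·0.7030 = 7.501 g (target 7.502 g)
  ZrO2: 30.82·0.6720 = 20.71 g (target 20.71 g)
  B2O3: 21.62·0.5703 = 12.33 g (target 12.33 g)
  MgO: 14.60·0.9852 + 194.5·0.3160 = 75.85 g (target 75.85 g)
  SiO2: 30.82·0.3270 + 194.5·0.6350 = 133.6 g (target 133.6 g)
Glass-mass bookkeeping: whole batch net of LOI = 250.0 g (summing oxide targets gives 250.0 g; against the stated basis, 250.0 g — any gap is answer rounding).
Summing the batch: Σ batch = 272.2 g; LOI loss = Σ batch·LOI = 22.24 g; glass ÷ batch gives a yield of 91.83%.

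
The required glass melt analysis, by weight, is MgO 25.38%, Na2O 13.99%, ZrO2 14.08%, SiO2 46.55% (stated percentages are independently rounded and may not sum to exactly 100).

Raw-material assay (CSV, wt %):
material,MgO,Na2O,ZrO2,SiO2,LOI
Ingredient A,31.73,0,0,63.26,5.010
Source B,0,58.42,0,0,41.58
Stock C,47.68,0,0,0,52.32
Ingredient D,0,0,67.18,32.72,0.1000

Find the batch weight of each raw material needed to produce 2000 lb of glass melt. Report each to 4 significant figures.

Exact precision is held throughout — rounding to 4 significant digits applies to each mid-chain value as shown; each reported figure sees exactly one rounding; all derived quantities are carried in full float precision (LOI, the four compositions, net glass mass, the totals, the yield) using the weight values per 2000 lb of glass as they appear in problem or answer.
The oxide mass targets at 2000 lb glass melt:
  MgO: 25.38% × 2000 = 507.6 lb
  Na2O: 13.99% × 2000 = 279.8 lb
  ZrO2: 14.08% × 2000 = 281.6 lb
  SiO2: 46.55% × 2000 = 931.0 lb
Balance tally, oxide-wise, on the weights just shown, against the basis in use (sums match the target masses within answer rounding):
  MgO: 1255·0.3173 + 229.5·0.4768 = 507.6 lb (target 507.6 lb)
  Na2O: 478.9·0.5842 = 279.8 lb (target 279.8 lb)
  ZrO2: 419.2·0.6718 = 281.6 lb (target 281.6 lb)
  SiO2: 1255·0.6326 + 419.2·0.3272 = 931.1 lb (target 931.0 lb)
Glass-mass sanity pass: batch Σ − ignition loss = 2000 lb (oxide target masses add up to 2000 lb; against the stated basis, 2000 lb — any gap is answer rounding).
Batch total: Σ batch = 2383 lb; ignition loss, Σ(batch × LOI) = 382.5 lb; yield: glass divided by total = 83.95%.

Batch per 2000 lb glass melt:
  Ingredient A: 1255 lb
  Source B: 478.9 lb
  Stock C: 229.5 lb
  Ingredient D: 419.2 lb
Total batch = 2383 lb; LOI loss = 382.5 lb; yield = 83.95%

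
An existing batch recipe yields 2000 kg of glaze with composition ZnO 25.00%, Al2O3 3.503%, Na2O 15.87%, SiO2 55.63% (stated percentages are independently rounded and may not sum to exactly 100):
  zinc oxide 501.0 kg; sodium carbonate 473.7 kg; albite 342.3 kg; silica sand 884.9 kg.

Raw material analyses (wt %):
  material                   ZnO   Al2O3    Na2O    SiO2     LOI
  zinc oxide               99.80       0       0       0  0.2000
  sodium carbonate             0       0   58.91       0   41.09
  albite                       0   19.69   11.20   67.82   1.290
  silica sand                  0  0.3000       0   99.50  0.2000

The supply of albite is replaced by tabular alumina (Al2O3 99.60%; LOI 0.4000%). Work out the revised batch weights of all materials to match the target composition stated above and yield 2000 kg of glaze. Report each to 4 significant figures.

Revised batch per 2000 kg glaze:
  zinc oxide: 501.0 kg
  sodium carbonate: 538.8 kg
  tabular alumina: 66.97 kg
  silica sand: 1118 kg
Total batch = 2225 kg; LOI loss = 224.9 kg

Mid-chain values are displayed (rounded to four significant figures) in the working — every computation runs at full float precision all the way through — exactly one rounding lands on each reported result; all derived quantities are re-derived from the batch weights for 2000 kg of glass at full precision (yield, four oxide percentages, ignition loss, net glass mass, totals), as written in either problem or answer.
Target oxide masses per 2000 kg glaze:
  ZnO: 25.00% × 2000 = 500.0 kg
  Al2O3: 3.503% × 2000 = 70.06 kg
  Na2O: 15.87% × 2000 = 317.4 kg
  SiO2: 55.63% × 2000 = 1113 kg
Balance tally, oxide-wise, given the weights on record, under the basis named above (every target is met by its sum within answer rounding):
  ZnO: 501.0·0.9980 = 500.0 kg (target 500.0 kg)
  Al2O3: 66.97·0.9960 + 1118·0.003000 = 70.06 kg (target 70.06 kg)
  Na2O: 538.8·0.5891 = 317.4 kg (target 317.4 kg)
  SiO2: 1118·0.9950 = 1112 kg (target 1113 kg)
Mass balance on the glass: batch Σ − ignition loss = 2000 kg (oxide target masses add up to 2000 kg; stated basis 2000 kg — gaps are rounding artifacts).
Total batch = Σ batch = 2225 kg; loss to ignition Σ batch·LOI = 224.9 kg; as yield: glass ÷ batch → 89.89%.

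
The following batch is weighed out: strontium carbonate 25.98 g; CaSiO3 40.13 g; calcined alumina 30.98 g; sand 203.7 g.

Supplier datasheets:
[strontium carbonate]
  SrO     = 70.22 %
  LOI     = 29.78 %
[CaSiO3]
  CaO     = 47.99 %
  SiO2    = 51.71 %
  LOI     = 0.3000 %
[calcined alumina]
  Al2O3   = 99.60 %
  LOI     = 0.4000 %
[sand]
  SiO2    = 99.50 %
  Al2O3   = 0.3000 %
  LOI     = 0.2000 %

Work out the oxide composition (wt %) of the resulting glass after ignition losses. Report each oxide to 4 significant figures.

The whole derivation runs at exact precision all the way through. Mid-chain values are shown, rounded to four significant digits, between the steps — a single rounding produces each reported number; derived quantities, including the four compositions, the yield, ignition loss, net glass mass, the totals, are computed from the weighed amounts on 292.4 g of glass at full precision as set out in the problem or answer text.
Delivered oxide masses:
  CaO: 40.13·0.4799 = 19.26 g
  SiO2: 40.13·0.5171 + 203.7·0.9950 = 223.4 g
  Al2O3: 30.98·0.9960 + 203.7·0.003000 = 31.47 g
  SrO: 25.98·0.7022 = 18.24 g
LOI: 25.98·0.2978 + 40.13·0.003000 + 30.98·0.004000 + 203.7·0.002000 = 8.389 g
Net of LOI, the glass mass = 300.8 − 8.389 = 292.4 g (equal to the oxide-mass sum)
each oxide over glass, ×100, is wt %

Glass mass = 292.4 g (batch 300.8 − LOI 8.389).
Composition: CaO 6.586%, SiO2 76.41%, Al2O3 10.76%, SrO 6.239%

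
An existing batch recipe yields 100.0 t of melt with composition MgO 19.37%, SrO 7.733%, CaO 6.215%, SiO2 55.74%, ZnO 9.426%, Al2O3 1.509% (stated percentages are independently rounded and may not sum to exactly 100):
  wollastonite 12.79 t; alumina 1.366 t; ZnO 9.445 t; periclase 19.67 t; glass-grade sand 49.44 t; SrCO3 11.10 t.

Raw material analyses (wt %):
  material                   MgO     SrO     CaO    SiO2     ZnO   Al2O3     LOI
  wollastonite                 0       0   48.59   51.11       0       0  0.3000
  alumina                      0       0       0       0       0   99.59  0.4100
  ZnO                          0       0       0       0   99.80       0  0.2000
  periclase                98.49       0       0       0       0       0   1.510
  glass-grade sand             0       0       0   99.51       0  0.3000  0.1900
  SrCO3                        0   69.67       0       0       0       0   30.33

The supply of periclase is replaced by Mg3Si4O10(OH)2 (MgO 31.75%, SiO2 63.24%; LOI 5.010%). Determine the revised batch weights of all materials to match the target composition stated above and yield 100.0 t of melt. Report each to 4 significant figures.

Revised batch per 100.0 t melt:
  wollastonite: 12.79 t
  alumina: 1.483 t
  ZnO: 9.445 t
  Mg3Si4O10(OH)2: 61.01 t
  glass-grade sand: 10.67 t
  SrCO3: 11.10 t
Total batch = 106.5 t; LOI loss = 6.507 t

Working values are displayed, rounded to 4 significant figures, within the worked lines; each numeric step holds full float precision at each step — each reported number is rounded exactly once. All derived quantities are re-derived at full precision (yield, ignition loss, glass mass, the six compositions, totals) starting from the weights at 100.0 t of glass, exactly as shown in problem or answer.
Per-oxide target masses for 100.0 t melt:
  MgO: 19.37% × 100.0 = 19.37 t
  SrO: 7.733% × 100.0 = 7.733 t
  CaO: 6.215% × 100.0 = 6.215 t
  SiO2: 55.74% × 100.0 = 55.74 t
  ZnO: 9.426% × 100.0 = 9.426 t
  Al2O3: 1.509% × 100.0 = 1.509 t
Checking each oxide sum per the reported batch figures, against the basis in use (sums match the target masses up to rounding of the answer):
  MgO: 61.01·0.3175 = 19.37 t (target 19.37 t)
  SrO: 11.10·0.6967 = 7.733 t (target 7.733 t)
  CaO: 12.79·0.4859 = 6.215 t (target 6.215 t)
  SiO2: 12.79·0.5111 + 61.01·0.6324 + 10.67·0.9951 = 55.74 t (target 55.74 t)
  ZnO: 9.445·0.9980 = 9.426 t (target 9.426 t)
  Al2O3: 1.483·0.9959 + 10.67·0.003000 = 1.509 t (target 1.509 t)
Glass-mass sanity pass: total batch − LOI = 99.99 t (the targets, summed, come to 99.99 t; the stated basis being 100.0 t — any gap is answer rounding).
Whole-batch sum: Σ batch = 106.5 t; the LOI term Σ batch·LOI equals 6.507 t; yield = glass ÷ total batch = 93.89%.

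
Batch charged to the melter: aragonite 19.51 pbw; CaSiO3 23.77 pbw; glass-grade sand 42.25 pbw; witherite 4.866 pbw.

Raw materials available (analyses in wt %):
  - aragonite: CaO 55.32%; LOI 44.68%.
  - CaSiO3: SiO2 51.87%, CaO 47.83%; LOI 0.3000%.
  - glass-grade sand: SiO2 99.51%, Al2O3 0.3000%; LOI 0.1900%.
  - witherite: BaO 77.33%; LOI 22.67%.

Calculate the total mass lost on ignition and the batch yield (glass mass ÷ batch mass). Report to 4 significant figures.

LOI loss = 9.972 pbw; glass = 80.42 pbw; yield = 88.97%

Mid-chain values are displayed rounded to four significant figures as written. Every computation maintains full float precision throughout. A single rounding finalizes every reported result — derived quantities (the totals, LOI, yield, glass mass, four oxide percentages) are carried from the weighed amounts on 80.42 pbw of glass in full precision, exactly as printed in the problem or the answer.
Ignition loss by material:
  aragonite: 19.51 × 0.4468 = 8.717 pbw
  CaSiO3: 23.77 × 0.003000 = 0.07131 pbw
  glass-grade sand: 42.25 × 0.001900 = 0.08027 pbw
  witherite: 4.866 × 0.2267 = 1.103 pbw
Total LOI = 9.972 pbw
Glass = batch − LOI = 90.40 − 9.972 = 80.42 pbw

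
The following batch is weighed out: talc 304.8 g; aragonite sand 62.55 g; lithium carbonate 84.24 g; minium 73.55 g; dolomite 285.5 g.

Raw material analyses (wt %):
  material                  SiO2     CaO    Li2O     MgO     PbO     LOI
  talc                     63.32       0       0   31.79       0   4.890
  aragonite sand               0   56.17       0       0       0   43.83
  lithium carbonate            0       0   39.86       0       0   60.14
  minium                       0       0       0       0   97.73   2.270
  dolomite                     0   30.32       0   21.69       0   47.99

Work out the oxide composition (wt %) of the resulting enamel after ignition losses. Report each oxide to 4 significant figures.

Working values are printed, with 4-significant-digit rounding, when written out; all arithmetic maintains full precision in all steps — every reported result includes exactly one rounding; the derived quantities, including net glass mass, the five compositions, the totals, the yield, LOI, are computed starting from the weights at 579.0 g of glass at exact precision exactly as printed in question or answer.
What the batch supplies per oxide:
  SiO2: 304.8·0.6332 = 193.0 g
  CaO: 62.55·0.5617 + 285.5·0.3032 = 121.7 g
  Li2O: 84.24·0.3986 = 33.58 g
  MgO: 304.8·0.3179 + 285.5·0.2169 = 158.8 g
  PbO: 73.55·0.9773 = 71.88 g
LOI: 304.8·0.04890 + 62.55·0.4383 + 84.24·0.6014 + 73.55·0.02270 + 285.5·0.4799 = 231.7 g
Resulting glass, batch − LOI: 810.6 − 231.7 = 579.0 g (matching Σ of the oxides)
wt %: oxide over glass, times 100

Glass mass = 579.0 g (batch 810.6 − LOI 231.7).
Composition: SiO2 33.33%, CaO 21.02%, Li2O 5.800%, MgO 27.43%, PbO 12.42%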